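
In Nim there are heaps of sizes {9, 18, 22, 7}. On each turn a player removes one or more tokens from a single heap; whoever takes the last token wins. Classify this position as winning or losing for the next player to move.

Winning position

Nim-sum: 9 XOR 18 XOR 22 XOR 7 = 10.
The nim-sum is 10 ≠ 0, so this is an N-position: the player to move can win.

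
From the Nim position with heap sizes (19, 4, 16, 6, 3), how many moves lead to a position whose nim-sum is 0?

3

Compute the nim-sum pairwise:
19 ^ 4 = 23
23 ^ 16 = 7
7 ^ 6 = 1
1 ^ 3 = 2
The overall nim-sum is X = 2. A heap of size p has a winning move iff p XOR X < p (reduce it to p XOR X).
  19: 19 XOR 2 = 17 < 19 — winning move (to 17).
  4: 4 XOR 2 = 6 ≥ 4 — no move.
  16: 16 XOR 2 = 18 ≥ 16 — no move.
  6: 6 XOR 2 = 4 < 6 — winning move (to 4).
  3: 3 XOR 2 = 1 < 3 — winning move (to 1).
That gives 3 winning moves.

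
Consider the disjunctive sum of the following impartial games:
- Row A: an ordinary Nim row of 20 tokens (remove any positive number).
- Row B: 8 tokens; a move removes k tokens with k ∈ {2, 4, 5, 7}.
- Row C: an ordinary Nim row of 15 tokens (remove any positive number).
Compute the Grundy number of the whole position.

31

Row A is a plain Nim row of size 20, so its Grundy value is 20.
For row B, compute g(0), g(1), … with moves {2, 4, 5, 7}:
k:     0  1  2  3  4  5  6  7  8
g(k):  0  0  1  1  2  2  3  3  4
So g(8) = 4.
Row C is a plain Nim row of size 15, so its Grundy value is 15.
By the Sprague-Grundy theorem, the Grundy value of a sum of independent games is the XOR of the component values.
Combined value = 20 ⊕ 4 ⊕ 15 = 31.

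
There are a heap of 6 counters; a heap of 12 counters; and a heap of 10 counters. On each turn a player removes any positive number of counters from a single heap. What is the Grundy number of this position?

Nim-sum: 6 ⊕ 12 ⊕ 10 = 0.

0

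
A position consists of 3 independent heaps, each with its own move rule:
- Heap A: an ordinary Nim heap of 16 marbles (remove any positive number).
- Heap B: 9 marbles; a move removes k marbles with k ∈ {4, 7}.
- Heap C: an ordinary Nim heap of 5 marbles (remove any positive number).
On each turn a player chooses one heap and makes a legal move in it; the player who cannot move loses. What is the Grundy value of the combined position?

23

Heap A is a plain Nim heap of size 16, so its Grundy value is 16.
Grundy values for heap B (subtraction set {4, 7}):
g(0) = mex{} = 0
g(1) = mex{} = 0
g(2) = mex{} = 0
g(3) = mex{} = 0
g(4) = mex{0} = 1
g(5) = mex{0} = 1
g(6) = mex{0} = 1
g(7) = mex{0} = 1
g(8) = mex{0,1} = 2
g(9) = mex{0,1} = 2
So g(9) = 2.
Heap C is a plain Nim heap of size 5, so its Grundy value is 5.
By the Sprague-Grundy theorem, the Grundy value of a sum of independent games is the XOR of the component values.
Combined value = 16 XOR 2 XOR 5 = 23.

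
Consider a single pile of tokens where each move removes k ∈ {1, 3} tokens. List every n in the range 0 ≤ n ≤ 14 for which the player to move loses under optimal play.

0, 2, 4, 6, 8, 10, 12, 14

Build the Grundy sequence with g(k) = mex{g(k−s) : s ∈ {1, 3}, s ≤ k}:
k:     0  1  2  3  4  5  6  7  8  9 10 11 12 13 14
g(k):  0  1  0  1  0  1  0  1  0  1  0  1  0  1  0
The P-positions (g = 0) in 0..14 are 0, 2, 4, 6, 8, 10, 12, 14.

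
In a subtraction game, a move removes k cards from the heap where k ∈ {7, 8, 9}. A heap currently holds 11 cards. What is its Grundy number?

1

Compute g(0), g(1), … for moves {7, 8, 9}:
k:     0  1  2  3  4  5  6  7  8  9 10 11
g(k):  0  0  0  0  0  0  0  1  1  1  1  1
So g(11) = 1.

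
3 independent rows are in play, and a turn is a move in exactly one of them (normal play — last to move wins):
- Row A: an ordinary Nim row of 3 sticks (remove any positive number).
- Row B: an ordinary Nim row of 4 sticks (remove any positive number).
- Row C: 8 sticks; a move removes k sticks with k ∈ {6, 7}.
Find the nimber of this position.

Row A is a plain Nim row of size 3, so its Grundy value is 3.
Row B is a plain Nim row of size 4, so its Grundy value is 4.
For row C, compute g(0), g(1), … with moves {6, 7}:
g(0) = mex{} = 0
g(1) = mex{} = 0
g(2) = mex{} = 0
g(3) = mex{} = 0
g(4) = mex{} = 0
g(5) = mex{} = 0
g(6) = mex{0} = 1
g(7) = mex{0} = 1
g(8) = mex{0} = 1
So g(8) = 1.
By the Sprague-Grundy theorem, the Grundy value of a sum of independent games is the XOR of the component values.
Combined value = 3 XOR 4 XOR 1 = 6.

6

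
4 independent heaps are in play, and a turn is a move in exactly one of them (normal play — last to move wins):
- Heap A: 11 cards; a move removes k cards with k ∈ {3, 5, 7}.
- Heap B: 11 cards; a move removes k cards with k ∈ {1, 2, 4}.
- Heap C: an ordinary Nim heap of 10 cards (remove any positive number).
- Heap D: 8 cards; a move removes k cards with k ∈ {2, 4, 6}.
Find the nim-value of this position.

For heap A, compute g(0), g(1), … with moves {3, 5, 7}:
g(0) = mex{} = 0
g(1) = mex{} = 0
g(2) = mex{} = 0
g(3) = mex{0} = 1
g(4) = mex{0} = 1
g(5) = mex{0} = 1
g(6) = mex{0,1} = 2
g(7) = mex{0,1} = 2
g(8) = mex{0,1} = 2
g(9) = mex{0,1,2} = 3
g(10) = mex{1,2} = 0
g(11) = mex{1,2} = 0
So g(11) = 0.
Grundy values for heap B (subtraction set {1, 2, 4}):
k:     0  1  2  3  4  5  6  7  8  9 10 11
g(k):  0  1  2  0  1  2  0  1  2  0  1  2
So g(11) = 2.
Heap C is a plain Nim heap of size 10, so its Grundy value is 10.
Build the Grundy sequence for heap D with g(k) = mex{g(k−s) : s ∈ {2, 4, 6}, s ≤ k}:
k:     0  1  2  3  4  5  6  7  8
g(k):  0  0  1  1  2  2  3  3  0
So g(8) = 0.
By the Sprague-Grundy theorem, the Grundy value of a sum of independent games is the XOR of the component values.
Combined value = 0 XOR 2 XOR 10 XOR 0 = 8.

8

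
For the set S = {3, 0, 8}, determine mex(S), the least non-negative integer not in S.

0 is in the set but 1 is not, so the mex is 1.

1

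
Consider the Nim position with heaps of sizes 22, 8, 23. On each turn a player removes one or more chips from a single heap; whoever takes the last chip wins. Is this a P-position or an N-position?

Compute the nim-sum pairwise:
22 ⊕ 8 = 30
30 ⊕ 23 = 9
The nim-sum is 9 ≠ 0, so this is an N-position: the player to move can win.

N-position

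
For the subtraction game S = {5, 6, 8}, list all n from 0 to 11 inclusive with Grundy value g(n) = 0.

Compute g(0), g(1), … for moves {5, 6, 8}:
k:     0  1  2  3  4  5  6  7  8  9 10 11
g(k):  0  0  0  0  0  1  1  1  1  1  2  2
The P-positions (g = 0) in 0..11 are 0, 1, 2, 3, 4.

0, 1, 2, 3, 4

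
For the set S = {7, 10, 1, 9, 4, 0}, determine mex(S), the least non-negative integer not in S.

The values 0, 1 are all present; 2 is the first non-negative integer missing from the set.

2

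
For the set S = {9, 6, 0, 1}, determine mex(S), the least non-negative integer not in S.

2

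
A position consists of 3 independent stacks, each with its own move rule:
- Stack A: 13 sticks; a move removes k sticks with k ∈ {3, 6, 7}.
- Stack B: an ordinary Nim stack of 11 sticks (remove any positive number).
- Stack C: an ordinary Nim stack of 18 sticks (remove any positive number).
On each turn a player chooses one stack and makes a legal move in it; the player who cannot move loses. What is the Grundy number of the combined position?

For stack A, compute g(0), g(1), … with moves {3, 6, 7}:
g(0) = mex{} = 0
g(1) = mex{} = 0
g(2) = mex{} = 0
g(3) = mex{0} = 1
g(4) = mex{0} = 1
g(5) = mex{0} = 1
g(6) = mex{0,1} = 2
g(7) = mex{0,1} = 2
g(8) = mex{0,1} = 2
g(9) = mex{0,1,2} = 3
g(10) = mex{1,2} = 0
g(11) = mex{1,2} = 0
g(12) = mex{1,2,3} = 0
g(13) = mex{0,2} = 1
So g(13) = 1.
Stack B is a plain Nim stack of size 11, so its Grundy value is 11.
Stack C is a plain Nim stack of size 18, so its Grundy value is 18.
The value of a disjunctive sum is the nim-sum of the parts.
Combined value = 1 ⊕ 11 ⊕ 18 = 24.

24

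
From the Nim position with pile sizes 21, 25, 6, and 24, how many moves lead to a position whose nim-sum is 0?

3

Nim-sum: 21 ^ 25 ^ 6 ^ 24 = 18.
The overall nim-sum is X = 18. A pile of size p has a winning move iff p XOR X < p (reduce it to p XOR X).
  21: 21 XOR 18 = 7 < 21 — winning move (to 7).
  25: 25 XOR 18 = 11 < 25 — winning move (to 11).
  6: 6 XOR 18 = 20 ≥ 6 — no move.
  24: 24 XOR 18 = 10 < 24 — winning move (to 10).
That gives 3 winning moves.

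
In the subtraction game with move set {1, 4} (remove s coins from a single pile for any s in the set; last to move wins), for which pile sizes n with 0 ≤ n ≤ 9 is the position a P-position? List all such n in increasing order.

0, 2, 5, 7

Build the Grundy sequence with g(k) = mex{g(k−s) : s ∈ {1, 4}, s ≤ k}:
k:     0  1  2  3  4  5  6  7  8  9
g(k):  0  1  0  1  2  0  1  0  1  2
The P-positions (g = 0) in 0..9 are 0, 2, 5, 7.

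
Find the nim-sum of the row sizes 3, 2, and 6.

7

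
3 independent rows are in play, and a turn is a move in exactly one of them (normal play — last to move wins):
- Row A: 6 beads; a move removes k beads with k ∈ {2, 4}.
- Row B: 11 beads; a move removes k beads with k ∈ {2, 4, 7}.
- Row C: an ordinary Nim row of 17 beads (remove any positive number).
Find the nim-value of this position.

16

For row A, compute g(0), g(1), … with moves {2, 4}:
k:     0  1  2  3  4  5  6
g(k):  0  0  1  1  2  2  0
So g(6) = 0.
Build the Grundy sequence for row B with g(k) = mex{g(k−s) : s ∈ {2, 4, 7}, s ≤ k}:
k:     0  1  2  3  4  5  6  7  8  9 10 11
g(k):  0  0  1  1  2  2  0  3  1  0  2  1
So g(11) = 1.
Row C is a plain Nim row of size 17, so its Grundy value is 17.
The value of a disjunctive sum is the nim-sum of the parts.
Combined value = 0 XOR 1 XOR 17 = 16.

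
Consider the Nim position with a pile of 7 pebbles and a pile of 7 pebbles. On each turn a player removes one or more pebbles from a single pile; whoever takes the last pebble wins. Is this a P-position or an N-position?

Compute the nim-sum pairwise:
7 ⊕ 7 = 0
The nim-sum is 0, so this is a P-position: the player to move is in a losing position under optimal play.

P-position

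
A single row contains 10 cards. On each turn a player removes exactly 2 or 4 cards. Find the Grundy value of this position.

2

Grundy values for subtraction set {2, 4}:
g(0) = mex{} = 0
g(1) = mex{} = 0
g(2) = mex{0} = 1
g(3) = mex{0} = 1
g(4) = mex{0,1} = 2
g(5) = mex{0,1} = 2
g(6) = mex{1,2} = 0
g(7) = mex{1,2} = 0
g(8) = mex{0,2} = 1
g(9) = mex{0,2} = 1
g(10) = mex{0,1} = 2
So g(10) = 2.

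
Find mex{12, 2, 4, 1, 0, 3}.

5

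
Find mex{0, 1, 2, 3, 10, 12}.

4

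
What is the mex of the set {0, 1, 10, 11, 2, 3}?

4

The values 0, 1, 2, 3 are all present; 4 is the first non-negative integer missing from the set.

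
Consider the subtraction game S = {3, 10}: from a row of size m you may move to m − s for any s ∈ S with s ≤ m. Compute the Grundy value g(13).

0

Compute g(0), g(1), … for moves {3, 10}:
g(0) = mex{} = 0
g(1) = mex{} = 0
g(2) = mex{} = 0
g(3) = mex{0} = 1
g(4) = mex{0} = 1
g(5) = mex{0} = 1
g(6) = mex{1} = 0
g(7) = mex{1} = 0
g(8) = mex{1} = 0
g(9) = mex{0} = 1
g(10) = mex{0} = 1
g(11) = mex{0} = 1
g(12) = mex{0,1} = 2
g(13) = mex{1} = 0
So g(13) = 0.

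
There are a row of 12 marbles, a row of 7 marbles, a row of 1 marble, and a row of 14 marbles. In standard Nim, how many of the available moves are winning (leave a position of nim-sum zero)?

3

Bitwise XOR of the heap sizes:
  1100  (12)
  0111  (7)
  0001  (1)
  1110  (14)
  ----
  0100  (4)
The overall nim-sum is X = 4. A row of size p has a winning move iff p XOR X < p (reduce it to p XOR X).
  12: 12 XOR 4 = 8 < 12 — winning move (to 8).
  7: 7 XOR 4 = 3 < 7 — winning move (to 3).
  1: 1 XOR 4 = 5 ≥ 1 — no move.
  14: 14 XOR 4 = 10 < 14 — winning move (to 10).
That gives 3 winning moves.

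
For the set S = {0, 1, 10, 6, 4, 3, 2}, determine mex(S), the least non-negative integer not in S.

The values 0, 1, 2, 3, 4 are all present; 5 is the first non-negative integer missing from the set.

5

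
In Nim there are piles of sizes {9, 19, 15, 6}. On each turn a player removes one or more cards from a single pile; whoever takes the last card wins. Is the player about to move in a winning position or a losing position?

Winning position

Nim-sum: 9 XOR 19 XOR 15 XOR 6 = 19.
The nim-sum is 19 ≠ 0, so this is an N-position: the player to move can win.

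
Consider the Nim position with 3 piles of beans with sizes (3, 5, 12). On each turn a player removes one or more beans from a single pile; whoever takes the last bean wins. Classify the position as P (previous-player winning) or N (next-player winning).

N-position

Compute the nim-sum pairwise:
3 XOR 5 = 6
6 XOR 12 = 10
The nim-sum is 10 ≠ 0, so this is an N-position: the player to move can win.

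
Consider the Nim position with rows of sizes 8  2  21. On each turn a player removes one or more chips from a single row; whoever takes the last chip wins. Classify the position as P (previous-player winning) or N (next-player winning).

N-position

Write each in binary and XOR column by column:
  01000  (8)
  00010  (2)
  10101  (21)
  -----
  11111  (31)
The nim-sum is 31 ≠ 0, so this is an N-position: the player to move can win.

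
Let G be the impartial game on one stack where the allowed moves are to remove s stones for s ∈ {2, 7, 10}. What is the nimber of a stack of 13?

0

Compute g(0), g(1), … for moves {2, 7, 10}:
g(0) = mex{} = 0
g(1) = mex{} = 0
g(2) = mex{0} = 1
g(3) = mex{0} = 1
g(4) = mex{1} = 0
g(5) = mex{1} = 0
g(6) = mex{0} = 1
g(7) = mex{0} = 1
g(8) = mex{0,1} = 2
g(9) = mex{1} = 0
g(10) = mex{0,1,2} = 3
g(11) = mex{0} = 1
g(12) = mex{0,1,3} = 2
g(13) = mex{1} = 0
So g(13) = 0.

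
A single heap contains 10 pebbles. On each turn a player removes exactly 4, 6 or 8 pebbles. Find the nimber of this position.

Compute g(0), g(1), … for moves {4, 6, 8}:
k:     0  1  2  3  4  5  6  7  8  9 10
g(k):  0  0  0  0  1  1  1  1  2  2  2
So g(10) = 2.

2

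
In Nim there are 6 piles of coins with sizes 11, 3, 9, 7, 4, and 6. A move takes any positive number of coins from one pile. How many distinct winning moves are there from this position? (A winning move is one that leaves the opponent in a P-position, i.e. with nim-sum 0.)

Nim-sum: 11 ^ 3 ^ 9 ^ 7 ^ 4 ^ 6 = 4.
The overall nim-sum is X = 4. A pile of size p has a winning move iff p XOR X < p (reduce it to p XOR X).
  11: 11 XOR 4 = 15 ≥ 11 — no move.
  3: 3 XOR 4 = 7 ≥ 3 — no move.
  9: 9 XOR 4 = 13 ≥ 9 — no move.
  7: 7 XOR 4 = 3 < 7 — winning move (to 3).
  4: 4 XOR 4 = 0 < 4 — winning move (to 0).
  6: 6 XOR 4 = 2 < 6 — winning move (to 2).
That gives 3 winning moves.

3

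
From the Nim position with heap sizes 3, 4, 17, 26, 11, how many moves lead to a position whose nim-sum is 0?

1

Nim-sum: 3 ⊕ 4 ⊕ 17 ⊕ 26 ⊕ 11 = 7.
The overall nim-sum is X = 7. A heap of size p has a winning move iff p XOR X < p (reduce it to p XOR X).
  3: 3 XOR 7 = 4 ≥ 3 — no move.
  4: 4 XOR 7 = 3 < 4 — winning move (to 3).
  17: 17 XOR 7 = 22 ≥ 17 — no move.
  26: 26 XOR 7 = 29 ≥ 26 — no move.
  11: 11 XOR 7 = 12 ≥ 11 — no move.
That gives 1 winning move.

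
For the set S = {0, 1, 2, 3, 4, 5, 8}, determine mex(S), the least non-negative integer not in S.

6

The values 0, 1, 2, 3, 4, 5 are all present; 6 is the first non-negative integer missing from the set.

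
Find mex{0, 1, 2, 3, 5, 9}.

4

The values 0, 1, 2, 3 are all present; 4 is the first non-negative integer missing from the set.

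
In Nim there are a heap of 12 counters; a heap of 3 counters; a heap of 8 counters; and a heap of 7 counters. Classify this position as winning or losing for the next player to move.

Losing position

Compute the nim-sum pairwise:
12 ⊕ 3 = 15
15 ⊕ 8 = 7
7 ⊕ 7 = 0
The nim-sum is 0, so this is a P-position: the player to move is in a losing position under optimal play.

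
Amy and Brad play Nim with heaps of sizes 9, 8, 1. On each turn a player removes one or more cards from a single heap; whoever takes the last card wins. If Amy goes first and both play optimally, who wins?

Brad wins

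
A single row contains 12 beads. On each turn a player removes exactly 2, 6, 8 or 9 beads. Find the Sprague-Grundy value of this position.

2

Build the Grundy sequence with g(k) = mex{g(k−s) : s ∈ {2, 6, 8, 9}, s ≤ k}:
k:     0  1  2  3  4  5  6  7  8  9 10 11 12
g(k):  0  0  1  1  0  0  1  1  2  2  3  3  2
So g(12) = 2.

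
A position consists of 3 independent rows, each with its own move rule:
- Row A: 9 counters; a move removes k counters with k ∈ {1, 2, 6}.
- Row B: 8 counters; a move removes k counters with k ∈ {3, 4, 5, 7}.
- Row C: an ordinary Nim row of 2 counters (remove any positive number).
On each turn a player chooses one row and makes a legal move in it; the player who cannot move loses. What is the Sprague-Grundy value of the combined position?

2

For row A, compute g(0), g(1), … with moves {1, 2, 6}:
g(0) = mex{} = 0
g(1) = mex{0} = 1
g(2) = mex{0,1} = 2
g(3) = mex{1,2} = 0
g(4) = mex{0,2} = 1
g(5) = mex{0,1} = 2
g(6) = mex{0,1,2} = 3
g(7) = mex{1,2,3} = 0
g(8) = mex{0,2,3} = 1
g(9) = mex{0,1} = 2
So g(9) = 2.
For row B, compute g(0), g(1), … with moves {3, 4, 5, 7}:
g(0) = mex{} = 0
g(1) = mex{} = 0
g(2) = mex{} = 0
g(3) = mex{0} = 1
g(4) = mex{0} = 1
g(5) = mex{0} = 1
g(6) = mex{0,1} = 2
g(7) = mex{0,1} = 2
g(8) = mex{0,1} = 2
So g(8) = 2.
Row C is a plain Nim row of size 2, so its Grundy value is 2.
By the Sprague-Grundy theorem, the Grundy value of a sum of independent games is the XOR of the component values.
Combined value = 2 XOR 2 XOR 2 = 2.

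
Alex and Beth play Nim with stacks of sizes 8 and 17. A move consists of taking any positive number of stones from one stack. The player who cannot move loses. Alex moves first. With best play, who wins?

Alex wins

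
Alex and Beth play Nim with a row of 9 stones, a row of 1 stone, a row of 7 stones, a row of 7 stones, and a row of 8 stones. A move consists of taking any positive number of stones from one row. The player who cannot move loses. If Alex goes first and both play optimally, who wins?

Beth wins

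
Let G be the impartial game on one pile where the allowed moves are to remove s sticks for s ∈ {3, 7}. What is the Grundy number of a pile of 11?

0

Build the Grundy sequence with g(k) = mex{g(k−s) : s ∈ {3, 7}, s ≤ k}:
g(0) = mex{} = 0
g(1) = mex{} = 0
g(2) = mex{} = 0
g(3) = mex{0} = 1
g(4) = mex{0} = 1
g(5) = mex{0} = 1
g(6) = mex{1} = 0
g(7) = mex{0,1} = 2
g(8) = mex{0,1} = 2
g(9) = mex{0} = 1
g(10) = mex{1,2} = 0
g(11) = mex{1,2} = 0
So g(11) = 0.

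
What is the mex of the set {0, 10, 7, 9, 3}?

1

0 is in the set but 1 is not, so the mex is 1.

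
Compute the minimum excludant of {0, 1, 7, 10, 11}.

2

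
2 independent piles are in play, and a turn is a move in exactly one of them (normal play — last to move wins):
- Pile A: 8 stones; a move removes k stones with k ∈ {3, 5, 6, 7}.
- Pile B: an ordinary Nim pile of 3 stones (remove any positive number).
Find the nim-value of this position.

1

Build the Grundy sequence for pile A with g(k) = mex{g(k−s) : s ∈ {3, 5, 6, 7}, s ≤ k}:
k:     0  1  2  3  4  5  6  7  8
g(k):  0  0  0  1  1  1  2  2  2
So g(8) = 2.
Pile B is a plain Nim pile of size 3, so its Grundy value is 3.
The value of a disjunctive sum is the nim-sum of the parts.
Combined value = 2 XOR 3 = 1.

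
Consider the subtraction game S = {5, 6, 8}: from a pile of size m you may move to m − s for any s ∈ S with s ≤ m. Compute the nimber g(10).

Compute g(0), g(1), … for moves {5, 6, 8}:
g(0) = mex{} = 0
g(1) = mex{} = 0
g(2) = mex{} = 0
g(3) = mex{} = 0
g(4) = mex{} = 0
g(5) = mex{0} = 1
g(6) = mex{0} = 1
g(7) = mex{0} = 1
g(8) = mex{0} = 1
g(9) = mex{0} = 1
g(10) = mex{0,1} = 2
So g(10) = 2.

2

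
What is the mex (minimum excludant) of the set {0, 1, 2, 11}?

3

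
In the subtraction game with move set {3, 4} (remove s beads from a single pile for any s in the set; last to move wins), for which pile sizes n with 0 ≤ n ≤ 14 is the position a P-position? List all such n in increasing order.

Grundy values for subtraction set {3, 4}:
k:     0  1  2  3  4  5  6  7  8  9 10 11 12 13 14
g(k):  0  0  0  1  1  1  2  0  0  0  1  1  1  2  0
The P-positions (g = 0) in 0..14 are 0, 1, 2, 7, 8, 9, 14.

0, 1, 2, 7, 8, 9, 14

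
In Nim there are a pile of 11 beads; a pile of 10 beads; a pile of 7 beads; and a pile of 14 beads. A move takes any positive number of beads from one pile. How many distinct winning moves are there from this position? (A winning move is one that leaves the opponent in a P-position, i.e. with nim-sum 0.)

3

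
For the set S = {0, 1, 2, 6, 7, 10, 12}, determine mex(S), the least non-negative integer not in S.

3

The values 0, 1, 2 are all present; 3 is the first non-negative integer missing from the set.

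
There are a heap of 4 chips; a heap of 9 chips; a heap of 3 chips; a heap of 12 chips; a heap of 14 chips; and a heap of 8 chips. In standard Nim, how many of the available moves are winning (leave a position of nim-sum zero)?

3

Compute the nim-sum pairwise:
4 XOR 9 = 13
13 XOR 3 = 14
14 XOR 12 = 2
2 XOR 14 = 12
12 XOR 8 = 4
The overall nim-sum is X = 4. A heap of size p has a winning move iff p XOR X < p (reduce it to p XOR X).
  4: 4 XOR 4 = 0 < 4 — winning move (to 0).
  9: 9 XOR 4 = 13 ≥ 9 — no move.
  3: 3 XOR 4 = 7 ≥ 3 — no move.
  12: 12 XOR 4 = 8 < 12 — winning move (to 8).
  14: 14 XOR 4 = 10 < 14 — winning move (to 10).
  8: 8 XOR 4 = 12 ≥ 8 — no move.
That gives 3 winning moves.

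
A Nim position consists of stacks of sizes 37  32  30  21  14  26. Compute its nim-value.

26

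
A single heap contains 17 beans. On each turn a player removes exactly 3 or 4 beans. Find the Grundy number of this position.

Compute g(0), g(1), … for moves {3, 4}:
k:     0  1  2  3  4  5  6  7  8  9 10 11 12 13 14 15 16 17
g(k):  0  0  0  1  1  1  2  0  0  0  1  1  1  2  0  0  0  1
So g(17) = 1.

1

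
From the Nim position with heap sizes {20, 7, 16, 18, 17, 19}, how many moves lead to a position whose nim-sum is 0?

Bitwise XOR of the heap sizes:
  10100  (20)
  00111  (7)
  10000  (16)
  10010  (18)
  10001  (17)
  10011  (19)
  -----
  10011  (19)
The overall nim-sum is X = 19. A heap of size p has a winning move iff p XOR X < p (reduce it to p XOR X).
  20: 20 XOR 19 = 7 < 20 — winning move (to 7).
  7: 7 XOR 19 = 20 ≥ 7 — no move.
  16: 16 XOR 19 = 3 < 16 — winning move (to 3).
  18: 18 XOR 19 = 1 < 18 — winning move (to 1).
  17: 17 XOR 19 = 2 < 17 — winning move (to 2).
  19: 19 XOR 19 = 0 < 19 — winning move (to 0).
That gives 5 winning moves.

5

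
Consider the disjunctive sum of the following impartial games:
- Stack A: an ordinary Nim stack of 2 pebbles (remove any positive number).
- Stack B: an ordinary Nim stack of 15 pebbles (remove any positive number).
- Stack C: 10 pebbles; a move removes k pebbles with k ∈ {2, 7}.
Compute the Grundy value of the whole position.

Stack A is a plain Nim stack of size 2, so its Grundy value is 2.
Stack B is a plain Nim stack of size 15, so its Grundy value is 15.
For stack C, compute g(0), g(1), … with moves {2, 7}:
k:     0  1  2  3  4  5  6  7  8  9 10
g(k):  0  0  1  1  0  0  1  1  2  0  0
So g(10) = 0.
By the Sprague-Grundy theorem, the Grundy value of a sum of independent games is the XOR of the component values.
Combined value = 2 XOR 15 XOR 0 = 13.

13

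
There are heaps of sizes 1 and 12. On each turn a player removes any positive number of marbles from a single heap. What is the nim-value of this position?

13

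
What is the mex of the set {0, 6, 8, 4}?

1

0 is in the set but 1 is not, so the mex is 1.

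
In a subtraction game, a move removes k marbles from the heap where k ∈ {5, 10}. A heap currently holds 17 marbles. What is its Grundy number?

0

Compute g(0), g(1), … for moves {5, 10}:
k:     0  1  2  3  4  5  6  7  8  9 10 11 12 13 14 15 16 17
g(k):  0  0  0  0  0  1  1  1  1  1  2  2  2  2  2  0  0  0
So g(17) = 0.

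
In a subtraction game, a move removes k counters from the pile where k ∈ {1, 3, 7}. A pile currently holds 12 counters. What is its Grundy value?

Grundy values for subtraction set {1, 3, 7}:
g(0) = mex{} = 0
g(1) = mex{0} = 1
g(2) = mex{1} = 0
g(3) = mex{0} = 1
g(4) = mex{1} = 0
g(5) = mex{0} = 1
g(6) = mex{1} = 0
g(7) = mex{0} = 1
g(8) = mex{1} = 0
g(9) = mex{0} = 1
g(10) = mex{1} = 0
g(11) = mex{0} = 1
g(12) = mex{1} = 0
So g(12) = 0.

0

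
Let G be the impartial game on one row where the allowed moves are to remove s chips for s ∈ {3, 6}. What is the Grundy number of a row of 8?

2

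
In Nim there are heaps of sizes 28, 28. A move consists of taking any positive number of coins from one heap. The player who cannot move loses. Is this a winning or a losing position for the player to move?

Compute the nim-sum pairwise:
28 ⊕ 28 = 0
The nim-sum is 0, so this is a P-position: the player to move is in a losing position under optimal play.

Losing position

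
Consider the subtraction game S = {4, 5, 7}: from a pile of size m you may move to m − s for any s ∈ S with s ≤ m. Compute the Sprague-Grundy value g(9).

Build the Grundy sequence with g(k) = mex{g(k−s) : s ∈ {4, 5, 7}, s ≤ k}:
k:     0  1  2  3  4  5  6  7  8  9
g(k):  0  0  0  0  1  1  1  1  2  2
So g(9) = 2.

2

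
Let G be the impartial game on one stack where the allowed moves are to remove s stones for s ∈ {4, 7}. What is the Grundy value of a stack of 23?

0

Compute g(0), g(1), … for moves {4, 7}:
k:     0  1  2  3  4  5  6  7  8  9 10 11 12 13 14 15 16 17 18 19 20 21 22 23
g(k):  0  0  0  0  1  1  1  1  2  2  2  0  0  0  0  1  1  1  1  2  2  2  0  0
So g(23) = 0.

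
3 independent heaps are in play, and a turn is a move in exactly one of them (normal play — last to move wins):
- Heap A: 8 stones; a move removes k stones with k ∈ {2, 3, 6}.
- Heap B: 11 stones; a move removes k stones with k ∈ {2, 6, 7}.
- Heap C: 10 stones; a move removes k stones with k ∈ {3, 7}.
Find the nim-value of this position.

Build the Grundy sequence for heap A with g(k) = mex{g(k−s) : s ∈ {2, 3, 6}, s ≤ k}:
k:     0  1  2  3  4  5  6  7  8
g(k):  0  0  1  1  2  0  3  1  2
So g(8) = 2.
Build the Grundy sequence for heap B with g(k) = mex{g(k−s) : s ∈ {2, 6, 7}, s ≤ k}:
k:     0  1  2  3  4  5  6  7  8  9 10 11
g(k):  0  0  1  1  0  0  1  1  2  0  3  1
So g(11) = 1.
Grundy values for heap C (subtraction set {3, 7}):
g(0) = mex{} = 0
g(1) = mex{} = 0
g(2) = mex{} = 0
g(3) = mex{0} = 1
g(4) = mex{0} = 1
g(5) = mex{0} = 1
g(6) = mex{1} = 0
g(7) = mex{0,1} = 2
g(8) = mex{0,1} = 2
g(9) = mex{0} = 1
g(10) = mex{1,2} = 0
So g(10) = 0.
The value of a disjunctive sum is the nim-sum of the parts.
Combined value = 2 ⊕ 1 ⊕ 0 = 3.

3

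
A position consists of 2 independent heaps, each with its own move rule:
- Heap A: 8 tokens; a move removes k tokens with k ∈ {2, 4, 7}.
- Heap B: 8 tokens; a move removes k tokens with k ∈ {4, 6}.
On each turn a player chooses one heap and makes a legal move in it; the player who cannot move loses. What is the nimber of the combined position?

Grundy values for heap A (subtraction set {2, 4, 7}):
k:     0  1  2  3  4  5  6  7  8
g(k):  0  0  1  1  2  2  0  3  1
So g(8) = 1.
Grundy values for heap B (subtraction set {4, 6}):
g(0) = mex{} = 0
g(1) = mex{} = 0
g(2) = mex{} = 0
g(3) = mex{} = 0
g(4) = mex{0} = 1
g(5) = mex{0} = 1
g(6) = mex{0} = 1
g(7) = mex{0} = 1
g(8) = mex{0,1} = 2
So g(8) = 2.
By the Sprague-Grundy theorem, the Grundy value of a sum of independent games is the XOR of the component values.
Combined value = 1 ⊕ 2 = 3.

3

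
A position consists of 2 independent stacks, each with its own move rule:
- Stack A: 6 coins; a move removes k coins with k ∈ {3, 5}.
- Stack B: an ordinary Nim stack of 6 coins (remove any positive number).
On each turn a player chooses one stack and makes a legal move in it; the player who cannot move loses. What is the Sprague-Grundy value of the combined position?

Build the Grundy sequence for stack A with g(k) = mex{g(k−s) : s ∈ {3, 5}, s ≤ k}:
k:     0  1  2  3  4  5  6
g(k):  0  0  0  1  1  1  2
So g(6) = 2.
Stack B is a plain Nim stack of size 6, so its Grundy value is 6.
By the Sprague-Grundy theorem, the Grundy value of a sum of independent games is the XOR of the component values.
Combined value = 2 ⊕ 6 = 4.

4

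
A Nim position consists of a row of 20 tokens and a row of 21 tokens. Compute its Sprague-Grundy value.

1

Write each in binary and XOR column by column:
  10100  (20)
  10101  (21)
  -----
  00001  (1)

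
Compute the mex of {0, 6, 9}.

1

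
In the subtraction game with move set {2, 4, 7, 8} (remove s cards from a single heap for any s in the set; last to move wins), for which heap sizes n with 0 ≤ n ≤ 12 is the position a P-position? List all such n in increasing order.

0, 1, 6, 11, 12

Compute g(0), g(1), … for moves {2, 4, 7, 8}:
k:     0  1  2  3  4  5  6  7  8  9 10 11 12
g(k):  0  0  1  1  2  2  0  3  1  4  2  0  0
The P-positions (g = 0) in 0..12 are 0, 1, 6, 11, 12.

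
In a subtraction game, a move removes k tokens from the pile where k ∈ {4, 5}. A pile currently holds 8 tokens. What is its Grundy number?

2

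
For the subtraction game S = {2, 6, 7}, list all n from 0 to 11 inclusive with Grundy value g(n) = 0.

Compute g(0), g(1), … for moves {2, 6, 7}:
g(0) = mex{} = 0
g(1) = mex{} = 0
g(2) = mex{0} = 1
g(3) = mex{0} = 1
g(4) = mex{1} = 0
g(5) = mex{1} = 0
g(6) = mex{0} = 1
g(7) = mex{0} = 1
g(8) = mex{0,1} = 2
g(9) = mex{1} = 0
g(10) = mex{0,1,2} = 3
g(11) = mex{0} = 1
The P-positions (g = 0) in 0..11 are 0, 1, 4, 5, 9.

0, 1, 4, 5, 9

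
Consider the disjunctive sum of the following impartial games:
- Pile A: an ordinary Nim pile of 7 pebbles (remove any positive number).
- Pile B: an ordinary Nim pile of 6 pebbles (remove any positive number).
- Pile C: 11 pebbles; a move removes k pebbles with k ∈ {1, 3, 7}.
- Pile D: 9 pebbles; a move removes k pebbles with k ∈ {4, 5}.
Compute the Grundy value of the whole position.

0

Pile A is a plain Nim pile of size 7, so its Grundy value is 7.
Pile B is a plain Nim pile of size 6, so its Grundy value is 6.
Grundy values for pile C (subtraction set {1, 3, 7}):
g(0) = mex{} = 0
g(1) = mex{0} = 1
g(2) = mex{1} = 0
g(3) = mex{0} = 1
g(4) = mex{1} = 0
g(5) = mex{0} = 1
g(6) = mex{1} = 0
g(7) = mex{0} = 1
g(8) = mex{1} = 0
g(9) = mex{0} = 1
g(10) = mex{1} = 0
g(11) = mex{0} = 1
So g(11) = 1.
Build the Grundy sequence for pile D with g(k) = mex{g(k−s) : s ∈ {4, 5}, s ≤ k}:
k:     0  1  2  3  4  5  6  7  8  9
g(k):  0  0  0  0  1  1  1  1  2  0
So g(9) = 0.
The value of a disjunctive sum is the nim-sum of the parts.
Combined value = 7 XOR 6 XOR 1 XOR 0 = 0.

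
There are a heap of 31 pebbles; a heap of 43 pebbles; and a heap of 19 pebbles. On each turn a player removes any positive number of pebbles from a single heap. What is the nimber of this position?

39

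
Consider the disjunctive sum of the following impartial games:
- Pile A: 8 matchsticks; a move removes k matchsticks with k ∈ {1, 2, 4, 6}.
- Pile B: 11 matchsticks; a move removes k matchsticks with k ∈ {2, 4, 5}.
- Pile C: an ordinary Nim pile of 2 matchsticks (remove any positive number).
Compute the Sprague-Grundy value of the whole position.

0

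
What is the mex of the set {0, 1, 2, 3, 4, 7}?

The values 0, 1, 2, 3, 4 are all present; 5 is the first non-negative integer missing from the set.

5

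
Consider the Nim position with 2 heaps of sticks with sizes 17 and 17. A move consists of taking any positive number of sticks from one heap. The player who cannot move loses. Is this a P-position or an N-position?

P-position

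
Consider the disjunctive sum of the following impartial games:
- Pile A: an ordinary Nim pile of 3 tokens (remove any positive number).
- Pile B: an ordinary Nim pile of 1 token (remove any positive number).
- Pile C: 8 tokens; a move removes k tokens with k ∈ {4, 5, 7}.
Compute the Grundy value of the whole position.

Pile A is a plain Nim pile of size 3, so its Grundy value is 3.
Pile B is a plain Nim pile of size 1, so its Grundy value is 1.
Build the Grundy sequence for pile C with g(k) = mex{g(k−s) : s ∈ {4, 5, 7}, s ≤ k}:
g(0) = mex{} = 0
g(1) = mex{} = 0
g(2) = mex{} = 0
g(3) = mex{} = 0
g(4) = mex{0} = 1
g(5) = mex{0} = 1
g(6) = mex{0} = 1
g(7) = mex{0} = 1
g(8) = mex{0,1} = 2
So g(8) = 2.
By the Sprague-Grundy theorem, the Grundy value of a sum of independent games is the XOR of the component values.
Combined value = 3 ⊕ 1 ⊕ 2 = 0.

0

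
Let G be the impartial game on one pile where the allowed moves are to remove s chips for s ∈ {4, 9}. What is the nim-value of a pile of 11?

2

Compute g(0), g(1), … for moves {4, 9}:
k:     0  1  2  3  4  5  6  7  8  9 10 11
g(k):  0  0  0  0  1  1  1  1  0  2  2  2
So g(11) = 2.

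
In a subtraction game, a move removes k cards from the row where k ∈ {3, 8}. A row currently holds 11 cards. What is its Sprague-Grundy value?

0

Grundy values for subtraction set {3, 8}:
g(0) = mex{} = 0
g(1) = mex{} = 0
g(2) = mex{} = 0
g(3) = mex{0} = 1
g(4) = mex{0} = 1
g(5) = mex{0} = 1
g(6) = mex{1} = 0
g(7) = mex{1} = 0
g(8) = mex{0,1} = 2
g(9) = mex{0} = 1
g(10) = mex{0} = 1
g(11) = mex{1,2} = 0
So g(11) = 0.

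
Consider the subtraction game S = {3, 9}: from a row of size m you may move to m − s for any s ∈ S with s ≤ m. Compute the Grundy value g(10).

1

Grundy values for subtraction set {3, 9}:
k:     0  1  2  3  4  5  6  7  8  9 10
g(k):  0  0  0  1  1  1  0  0  0  1  1
So g(10) = 1.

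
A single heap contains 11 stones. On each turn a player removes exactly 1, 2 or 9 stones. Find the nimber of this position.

1

Build the Grundy sequence with g(k) = mex{g(k−s) : s ∈ {1, 2, 9}, s ≤ k}:
g(0) = mex{} = 0
g(1) = mex{0} = 1
g(2) = mex{0,1} = 2
g(3) = mex{1,2} = 0
g(4) = mex{0,2} = 1
g(5) = mex{0,1} = 2
g(6) = mex{1,2} = 0
g(7) = mex{0,2} = 1
g(8) = mex{0,1} = 2
g(9) = mex{0,1,2} = 3
g(10) = mex{1,2,3} = 0
g(11) = mex{0,2,3} = 1
So g(11) = 1.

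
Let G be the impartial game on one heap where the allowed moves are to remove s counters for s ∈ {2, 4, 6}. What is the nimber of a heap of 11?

1

Compute g(0), g(1), … for moves {2, 4, 6}:
k:     0  1  2  3  4  5  6  7  8  9 10 11
g(k):  0  0  1  1  2  2  3  3  0  0  1  1
So g(11) = 1.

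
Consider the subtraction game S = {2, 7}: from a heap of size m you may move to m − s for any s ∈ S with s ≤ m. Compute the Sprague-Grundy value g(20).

1

Compute g(0), g(1), … for moves {2, 7}:
k:     0  1  2  3  4  5  6  7  8  9 10 11 12 13 14 15 16 17 18 19 20
g(k):  0  0  1  1  0  0  1  1  2  0  0  1  1  0  0  1  1  2  0  0  1
So g(20) = 1.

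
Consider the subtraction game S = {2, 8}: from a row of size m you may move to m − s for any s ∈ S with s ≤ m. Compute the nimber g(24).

0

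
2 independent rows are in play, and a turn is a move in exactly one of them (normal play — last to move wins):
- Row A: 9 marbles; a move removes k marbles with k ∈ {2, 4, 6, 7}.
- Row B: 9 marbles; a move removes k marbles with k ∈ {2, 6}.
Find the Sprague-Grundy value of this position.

For row A, compute g(0), g(1), … with moves {2, 4, 6, 7}:
k:     0  1  2  3  4  5  6  7  8  9
g(k):  0  0  1  1  2  2  3  3  4  0
So g(9) = 0.
Grundy values for row B (subtraction set {2, 6}):
k:     0  1  2  3  4  5  6  7  8  9
g(k):  0  0  1  1  0  0  1  1  0  0
So g(9) = 0.
By the Sprague-Grundy theorem, the Grundy value of a sum of independent games is the XOR of the component values.
Combined value = 0 XOR 0 = 0.

0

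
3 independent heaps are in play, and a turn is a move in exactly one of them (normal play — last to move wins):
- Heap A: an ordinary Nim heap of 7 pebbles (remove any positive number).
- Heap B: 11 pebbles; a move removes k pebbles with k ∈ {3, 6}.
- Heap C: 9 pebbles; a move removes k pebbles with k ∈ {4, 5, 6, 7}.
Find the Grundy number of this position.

5

Heap A is a plain Nim heap of size 7, so its Grundy value is 7.
Build the Grundy sequence for heap B with g(k) = mex{g(k−s) : s ∈ {3, 6}, s ≤ k}:
g(0) = mex{} = 0
g(1) = mex{} = 0
g(2) = mex{} = 0
g(3) = mex{0} = 1
g(4) = mex{0} = 1
g(5) = mex{0} = 1
g(6) = mex{0,1} = 2
g(7) = mex{0,1} = 2
g(8) = mex{0,1} = 2
g(9) = mex{1,2} = 0
g(10) = mex{1,2} = 0
g(11) = mex{1,2} = 0
So g(11) = 0.
Grundy values for heap C (subtraction set {4, 5, 6, 7}):
k:     0  1  2  3  4  5  6  7  8  9
g(k):  0  0  0  0  1  1  1  1  2  2
So g(9) = 2.
The value of a disjunctive sum is the nim-sum of the parts.
Combined value = 7 XOR 0 XOR 2 = 5.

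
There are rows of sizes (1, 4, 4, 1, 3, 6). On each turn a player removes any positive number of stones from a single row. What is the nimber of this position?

5

Nim-sum: 1 ^ 4 ^ 4 ^ 1 ^ 3 ^ 6 = 5.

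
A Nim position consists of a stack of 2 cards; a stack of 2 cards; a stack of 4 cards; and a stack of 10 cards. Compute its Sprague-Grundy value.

14

Compute the nim-sum pairwise:
2 ^ 2 = 0
0 ^ 4 = 4
4 ^ 10 = 14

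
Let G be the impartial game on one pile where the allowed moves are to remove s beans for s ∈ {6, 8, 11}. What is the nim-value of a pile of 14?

Grundy values for subtraction set {6, 8, 11}:
k:     0  1  2  3  4  5  6  7  8  9 10 11 12 13 14
g(k):  0  0  0  0  0  0  1  1  1  1  1  1  2  2  2
So g(14) = 2.

2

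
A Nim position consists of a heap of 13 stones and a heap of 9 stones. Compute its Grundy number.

Nim-sum: 13 ⊕ 9 = 4.

4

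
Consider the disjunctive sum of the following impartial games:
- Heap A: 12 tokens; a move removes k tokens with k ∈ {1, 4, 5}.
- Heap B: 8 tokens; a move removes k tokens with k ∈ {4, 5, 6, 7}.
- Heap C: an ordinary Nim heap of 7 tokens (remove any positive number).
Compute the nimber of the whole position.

7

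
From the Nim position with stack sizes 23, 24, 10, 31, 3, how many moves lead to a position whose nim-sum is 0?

3

Nim-sum: 23 XOR 24 XOR 10 XOR 31 XOR 3 = 25.
The overall nim-sum is X = 25. A stack of size p has a winning move iff p XOR X < p (reduce it to p XOR X).
  23: 23 XOR 25 = 14 < 23 — winning move (to 14).
  24: 24 XOR 25 = 1 < 24 — winning move (to 1).
  10: 10 XOR 25 = 19 ≥ 10 — no move.
  31: 31 XOR 25 = 6 < 31 — winning move (to 6).
  3: 3 XOR 25 = 26 ≥ 3 — no move.
That gives 3 winning moves.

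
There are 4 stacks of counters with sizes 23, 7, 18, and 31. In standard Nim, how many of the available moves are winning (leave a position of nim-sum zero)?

3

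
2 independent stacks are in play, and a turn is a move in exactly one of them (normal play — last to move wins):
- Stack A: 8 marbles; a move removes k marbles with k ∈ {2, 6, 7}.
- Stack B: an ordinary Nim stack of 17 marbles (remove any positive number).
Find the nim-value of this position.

Grundy values for stack A (subtraction set {2, 6, 7}):
g(0) = mex{} = 0
g(1) = mex{} = 0
g(2) = mex{0} = 1
g(3) = mex{0} = 1
g(4) = mex{1} = 0
g(5) = mex{1} = 0
g(6) = mex{0} = 1
g(7) = mex{0} = 1
g(8) = mex{0,1} = 2
So g(8) = 2.
Stack B is a plain Nim stack of size 17, so its Grundy value is 17.
By the Sprague-Grundy theorem, the Grundy value of a sum of independent games is the XOR of the component values.
Combined value = 2 ⊕ 17 = 19.

19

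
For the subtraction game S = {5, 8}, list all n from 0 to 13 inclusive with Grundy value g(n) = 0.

Compute g(0), g(1), … for moves {5, 8}:
g(0) = mex{} = 0
g(1) = mex{} = 0
g(2) = mex{} = 0
g(3) = mex{} = 0
g(4) = mex{} = 0
g(5) = mex{0} = 1
g(6) = mex{0} = 1
g(7) = mex{0} = 1
g(8) = mex{0} = 1
g(9) = mex{0} = 1
g(10) = mex{0,1} = 2
g(11) = mex{0,1} = 2
g(12) = mex{0,1} = 2
g(13) = mex{1} = 0
The P-positions (g = 0) in 0..13 are 0, 1, 2, 3, 4, 13.

0, 1, 2, 3, 4, 13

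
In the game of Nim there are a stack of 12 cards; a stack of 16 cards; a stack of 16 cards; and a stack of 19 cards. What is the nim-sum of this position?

31

Nim-sum: 12 ^ 16 ^ 16 ^ 19 = 31.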